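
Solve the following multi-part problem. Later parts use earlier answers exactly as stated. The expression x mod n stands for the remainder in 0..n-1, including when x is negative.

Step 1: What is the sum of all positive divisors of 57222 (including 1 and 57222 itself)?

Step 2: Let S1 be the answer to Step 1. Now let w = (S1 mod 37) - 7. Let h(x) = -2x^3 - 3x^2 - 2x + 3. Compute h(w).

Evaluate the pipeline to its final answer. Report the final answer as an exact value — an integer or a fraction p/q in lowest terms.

Step 1: 57222 = 2 * 3^2 * 11 * 17^2; sigma = (1 + 2) * (1 + 3 + 9) * (1 + 11) * (1 + 17 + 289) = 3 * 13 * 12 * 307 = 143676; answer 143676
Step 2: S1 = 143676; w = -2; -2*(-2)^3 - 3*(-2)^2 - 2*(-2)^1 + 3 = (16) + (-12) + (4) + (3) = 11; answer 11

11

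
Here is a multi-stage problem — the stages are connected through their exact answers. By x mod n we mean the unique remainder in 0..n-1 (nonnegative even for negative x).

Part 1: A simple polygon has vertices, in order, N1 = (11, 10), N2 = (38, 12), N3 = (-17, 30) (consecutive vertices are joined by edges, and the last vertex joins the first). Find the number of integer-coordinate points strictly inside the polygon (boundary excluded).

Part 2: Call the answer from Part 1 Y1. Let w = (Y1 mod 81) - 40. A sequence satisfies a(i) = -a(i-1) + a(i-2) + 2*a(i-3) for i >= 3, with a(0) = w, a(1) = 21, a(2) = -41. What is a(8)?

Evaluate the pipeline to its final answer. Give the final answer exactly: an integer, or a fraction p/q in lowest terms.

Part 1: cross terms: (11*12 - 38*10)=-248, (38*30 - -17*12)=1344, (-17*10 - 11*30)=-500; twice the area = |596| = 596; area = 298; boundary points = 1 + 1 + 4 = 6; strictly interior points = area - boundary/2 + 1 = 296; answer 296
Part 2: Y1 = 296; w = 13; a(3) = -1*(-41) + 1*(21) + 2*(13) = 88; iterating: a(3)=88, a(4)=-87, a(5)=93, a(6)=-4, a(7)=-77, a(8)=259; answer 259

259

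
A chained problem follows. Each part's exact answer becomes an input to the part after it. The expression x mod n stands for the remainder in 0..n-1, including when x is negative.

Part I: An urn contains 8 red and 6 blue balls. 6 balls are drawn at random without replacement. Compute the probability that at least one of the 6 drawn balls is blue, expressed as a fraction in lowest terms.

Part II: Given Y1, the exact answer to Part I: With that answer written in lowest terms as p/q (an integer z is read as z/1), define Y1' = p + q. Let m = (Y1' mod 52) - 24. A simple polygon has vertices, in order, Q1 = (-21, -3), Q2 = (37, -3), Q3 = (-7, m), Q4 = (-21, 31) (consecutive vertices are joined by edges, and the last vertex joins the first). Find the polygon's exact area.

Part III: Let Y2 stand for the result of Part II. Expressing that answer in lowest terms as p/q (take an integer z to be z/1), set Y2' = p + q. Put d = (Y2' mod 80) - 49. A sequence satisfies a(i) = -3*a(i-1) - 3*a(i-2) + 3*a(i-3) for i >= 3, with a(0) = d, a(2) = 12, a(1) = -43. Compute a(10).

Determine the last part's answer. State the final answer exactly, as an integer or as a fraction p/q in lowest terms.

Part I: total draws C(14,6) = 3003; complement C(8,6) = 28; favorable 3003 - 28 = 2975; P = 425/429; answer 425/429
Part II: Y1 = 425/429; threaded value p + q = 854; m = -2; cross terms: (-21*-3 - 37*-3)=174, (37*-2 - -7*-3)=-95, (-7*31 - -21*-2)=-259, (-21*-3 - -21*31)=714; twice the area = |534| = 534; area = 267; answer 267
Part III: Y2 = 267; threaded value p + q = 268; d = -21; a(3) = -3*(12) - 3*(-43) + 3*(-21) = 30; iterating: a(3)=30, a(4)=-255, a(5)=711, a(6)=-1278, a(7)=936, a(8)=3159, a(9)=-16119, a(10)=41688; answer 41688

41688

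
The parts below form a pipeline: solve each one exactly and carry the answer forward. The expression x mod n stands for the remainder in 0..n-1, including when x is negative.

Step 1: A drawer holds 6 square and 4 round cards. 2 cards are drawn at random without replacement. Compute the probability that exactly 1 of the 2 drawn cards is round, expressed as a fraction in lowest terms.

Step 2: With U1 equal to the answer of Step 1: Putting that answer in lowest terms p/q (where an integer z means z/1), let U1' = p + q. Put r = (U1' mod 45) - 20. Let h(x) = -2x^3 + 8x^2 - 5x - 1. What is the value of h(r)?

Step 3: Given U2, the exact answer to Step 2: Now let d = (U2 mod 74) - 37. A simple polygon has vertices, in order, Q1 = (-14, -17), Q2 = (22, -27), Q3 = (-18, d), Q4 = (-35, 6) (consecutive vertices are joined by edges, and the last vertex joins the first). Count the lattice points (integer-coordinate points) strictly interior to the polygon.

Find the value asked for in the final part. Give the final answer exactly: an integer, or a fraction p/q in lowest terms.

574

Step 1: total draws C(10,2) = 45; favorable C(4,1)*C(6,1) = 24; P = 8/15; answer 8/15
Step 2: U1 = 8/15; threaded value p + q = 23; r = 3; -2*(3)^3 + 8*(3)^2 - 5*(3)^1 - 1 = (-54) + (72) + (-15) + (-1) = 2; answer 2
Step 3: U2 = 2; d = -35; cross terms: (-14*-27 - 22*-17)=752, (22*-35 - -18*-27)=-1256, (-18*6 - -35*-35)=-1333, (-35*-17 - -14*6)=679; twice the area = |-1158| = 1158; area = 579; boundary points = 2 + 8 + 1 + 1 = 12; strictly interior points = area - boundary/2 + 1 = 574; answer 574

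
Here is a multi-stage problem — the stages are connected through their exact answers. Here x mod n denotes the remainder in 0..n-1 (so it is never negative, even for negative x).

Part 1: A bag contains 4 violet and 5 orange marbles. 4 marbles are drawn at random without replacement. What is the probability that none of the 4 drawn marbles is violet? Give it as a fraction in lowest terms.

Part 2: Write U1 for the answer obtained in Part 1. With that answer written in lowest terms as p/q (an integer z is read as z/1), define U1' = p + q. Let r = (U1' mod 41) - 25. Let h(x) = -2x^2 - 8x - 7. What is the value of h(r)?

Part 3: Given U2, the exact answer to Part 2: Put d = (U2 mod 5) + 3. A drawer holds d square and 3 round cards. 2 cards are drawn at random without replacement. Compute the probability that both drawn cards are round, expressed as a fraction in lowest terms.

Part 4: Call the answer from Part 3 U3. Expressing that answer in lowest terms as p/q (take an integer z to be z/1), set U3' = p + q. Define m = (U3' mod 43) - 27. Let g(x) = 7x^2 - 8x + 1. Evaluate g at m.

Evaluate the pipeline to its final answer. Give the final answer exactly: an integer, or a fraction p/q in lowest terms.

Part 1: total draws C(9,4) = 126; favorable C(5,4) = 5; P = 5/126; answer 5/126
Part 2: U1 = 5/126; threaded value p + q = 131; r = -17; -2*(-17)^2 - 8*(-17)^1 - 7 = (-578) + (136) + (-7) = -449; answer -449
Part 3: U2 = -449; d = 4; total draws C(7,2) = 21; favorable C(3,2) = 3; P = 1/7; answer 1/7
Part 4: U3 = 1/7; threaded value p + q = 8; m = -19; 7*(-19)^2 - 8*(-19)^1 + 1 = (2527) + (152) + (1) = 2680; answer 2680

2680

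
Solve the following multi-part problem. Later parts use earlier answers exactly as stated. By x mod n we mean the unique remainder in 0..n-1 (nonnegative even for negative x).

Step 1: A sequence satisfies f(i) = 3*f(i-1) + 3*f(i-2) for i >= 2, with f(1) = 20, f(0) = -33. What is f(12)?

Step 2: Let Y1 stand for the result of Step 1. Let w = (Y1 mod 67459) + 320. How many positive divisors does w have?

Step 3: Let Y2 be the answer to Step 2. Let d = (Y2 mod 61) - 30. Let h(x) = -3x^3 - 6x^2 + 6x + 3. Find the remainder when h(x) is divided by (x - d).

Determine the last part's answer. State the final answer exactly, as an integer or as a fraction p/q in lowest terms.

4251

Step 1: f(2) = 3*(20) + 3*(-33) = -39; iterating: f(2)=-39, f(3)=-57, f(4)=-288, f(5)=-1035, f(6)=-3969, f(7)=-15012, f(8)=-56943, f(9)=-215865, f(10)=-818424, f(11)=-3102867, f(12)=-11763873; answer -11763873
Step 2: Y1 = -11763873; w = 41772; 41772 = 2^2 * 3 * 59^2; number of divisors = (2+1) * (1+1) * (2+1) = 18; answer 18
Step 3: Y2 = 18; d = -12; remainder = value at the root: -3*(-12)^3 - 6*(-12)^2 + 6*(-12)^1 + 3 = (5184) + (-864) + (-72) + (3) = 4251; answer 4251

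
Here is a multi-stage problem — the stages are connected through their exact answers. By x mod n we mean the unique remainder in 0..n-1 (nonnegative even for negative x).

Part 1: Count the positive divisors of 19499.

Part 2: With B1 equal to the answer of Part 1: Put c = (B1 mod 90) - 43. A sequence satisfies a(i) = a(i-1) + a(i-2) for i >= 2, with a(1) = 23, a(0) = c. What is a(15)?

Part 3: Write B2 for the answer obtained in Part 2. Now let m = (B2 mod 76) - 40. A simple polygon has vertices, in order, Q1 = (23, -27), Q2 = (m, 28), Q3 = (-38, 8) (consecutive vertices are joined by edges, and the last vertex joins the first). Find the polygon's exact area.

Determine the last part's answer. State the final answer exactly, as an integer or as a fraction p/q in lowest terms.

3775/2

Part 1: 19499 = 17 * 31 * 37; number of divisors = (1+1) * (1+1) * (1+1) = 8; answer 8
Part 2: B1 = 8; c = -35; a(2) = 1*(23) + 1*(-35) = -12; iterating: a(2)=-12, a(3)=11, a(4)=-1, a(5)=10, a(6)=9, a(7)=19, a(8)=28, a(9)=47, a(10)=75, a(11)=122, a(12)=197, a(13)=319, a(14)=516, a(15)=835; answer 835
Part 3: B2 = 835; m = 35; cross terms: (23*28 - 35*-27)=1589, (35*8 - -38*28)=1344, (-38*-27 - 23*8)=842; twice the area = |3775| = 3775; area = 3775/2; answer 3775/2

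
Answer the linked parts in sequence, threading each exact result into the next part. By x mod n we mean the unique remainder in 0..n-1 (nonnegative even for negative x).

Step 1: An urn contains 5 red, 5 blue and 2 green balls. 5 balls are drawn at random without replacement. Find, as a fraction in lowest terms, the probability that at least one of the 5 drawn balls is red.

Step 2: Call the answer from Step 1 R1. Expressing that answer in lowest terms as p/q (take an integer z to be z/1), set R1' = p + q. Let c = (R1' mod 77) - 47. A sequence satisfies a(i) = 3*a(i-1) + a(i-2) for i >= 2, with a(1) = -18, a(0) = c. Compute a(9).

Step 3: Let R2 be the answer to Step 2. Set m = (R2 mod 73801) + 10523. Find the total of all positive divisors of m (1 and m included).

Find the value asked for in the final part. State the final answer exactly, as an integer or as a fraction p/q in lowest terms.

Step 1: total draws C(12,5) = 792; complement C(7,5) = 21; favorable 792 - 21 = 771; P = 257/264; answer 257/264
Step 2: R1 = 257/264; threaded value p + q = 521; c = 12; a(2) = 3*(-18) + 1*(12) = -42; iterating: a(2)=-42, a(3)=-144, a(4)=-474, a(5)=-1566, a(6)=-5172, a(7)=-17082, a(8)=-56418, a(9)=-186336; answer -186336
Step 3: R2 = -186336; m = 45590; 45590 = 2 * 5 * 47 * 97; sigma = (1 + 2) * (1 + 5) * (1 + 47) * (1 + 97) = 3 * 6 * 48 * 98 = 84672; answer 84672

84672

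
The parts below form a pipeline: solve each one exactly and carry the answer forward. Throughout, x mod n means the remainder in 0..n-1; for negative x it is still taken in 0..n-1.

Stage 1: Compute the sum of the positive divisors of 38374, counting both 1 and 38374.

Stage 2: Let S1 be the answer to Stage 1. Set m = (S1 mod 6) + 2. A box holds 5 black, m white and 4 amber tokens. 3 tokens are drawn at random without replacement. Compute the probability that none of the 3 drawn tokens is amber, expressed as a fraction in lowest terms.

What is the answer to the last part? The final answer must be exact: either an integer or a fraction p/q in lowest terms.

Stage 1: 38374 = 2 * 7 * 2741; sigma = (1 + 2) * (1 + 7) * (1 + 2741) = 3 * 8 * 2742 = 65808; answer 65808
Stage 2: S1 = 65808; m = 2; total draws C(11,3) = 165; favorable C(7,3) = 35; P = 7/33; answer 7/33

7/33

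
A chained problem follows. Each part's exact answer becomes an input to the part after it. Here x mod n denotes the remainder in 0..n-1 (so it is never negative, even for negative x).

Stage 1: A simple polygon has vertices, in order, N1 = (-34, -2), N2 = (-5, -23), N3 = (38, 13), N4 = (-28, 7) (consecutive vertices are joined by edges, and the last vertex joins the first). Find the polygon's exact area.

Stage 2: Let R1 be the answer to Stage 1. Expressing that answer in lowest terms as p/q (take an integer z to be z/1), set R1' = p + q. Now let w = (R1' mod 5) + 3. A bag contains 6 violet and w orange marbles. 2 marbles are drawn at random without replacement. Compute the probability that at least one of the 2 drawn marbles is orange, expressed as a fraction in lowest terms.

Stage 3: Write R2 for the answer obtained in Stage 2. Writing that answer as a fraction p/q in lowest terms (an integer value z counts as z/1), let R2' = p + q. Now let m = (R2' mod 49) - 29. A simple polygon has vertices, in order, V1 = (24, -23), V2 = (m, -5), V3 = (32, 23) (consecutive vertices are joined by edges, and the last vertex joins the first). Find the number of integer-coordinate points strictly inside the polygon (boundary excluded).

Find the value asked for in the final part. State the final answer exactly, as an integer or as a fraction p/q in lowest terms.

846

Stage 1: cross terms: (-34*-23 - -5*-2)=772, (-5*13 - 38*-23)=809, (38*7 - -28*13)=630, (-28*-2 - -34*7)=294; twice the area = |2505| = 2505; area = 2505/2; answer 2505/2
Stage 2: R1 = 2505/2; threaded value p + q = 2507; w = 5; total draws C(11,2) = 55; complement C(6,2) = 15; favorable 55 - 15 = 40; P = 8/11; answer 8/11
Stage 3: R2 = 8/11; threaded value p + q = 19; m = -10; cross terms: (24*-5 - -10*-23)=-350, (-10*23 - 32*-5)=-70, (32*-23 - 24*23)=-1288; twice the area = |-1708| = 1708; area = 854; boundary points = 2 + 14 + 2 = 18; strictly interior points = area - boundary/2 + 1 = 846; answer 846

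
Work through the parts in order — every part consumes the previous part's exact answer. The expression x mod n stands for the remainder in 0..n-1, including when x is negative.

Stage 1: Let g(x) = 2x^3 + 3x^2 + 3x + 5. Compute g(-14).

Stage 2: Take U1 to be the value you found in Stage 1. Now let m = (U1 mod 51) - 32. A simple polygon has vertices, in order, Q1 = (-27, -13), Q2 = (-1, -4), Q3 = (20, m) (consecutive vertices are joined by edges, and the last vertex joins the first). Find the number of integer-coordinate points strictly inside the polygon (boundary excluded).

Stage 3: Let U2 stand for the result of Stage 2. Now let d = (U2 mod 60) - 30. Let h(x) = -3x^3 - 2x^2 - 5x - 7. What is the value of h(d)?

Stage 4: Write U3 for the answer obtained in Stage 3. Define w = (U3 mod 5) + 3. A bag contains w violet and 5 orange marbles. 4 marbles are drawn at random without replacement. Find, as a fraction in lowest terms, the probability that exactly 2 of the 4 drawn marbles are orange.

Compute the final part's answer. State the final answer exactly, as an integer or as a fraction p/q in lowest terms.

10/21

Stage 1: 2*(-14)^3 + 3*(-14)^2 + 3*(-14)^1 + 5 = (-5488) + (588) + (-42) + (5) = -4937; answer -4937
Stage 2: U1 = -4937; m = -22; cross terms: (-27*-4 - -1*-13)=95, (-1*-22 - 20*-4)=102, (20*-13 - -27*-22)=-854; twice the area = |-657| = 657; area = 657/2; boundary points = 1 + 3 + 1 = 5; strictly interior points = area - boundary/2 + 1 = 327; answer 327
Stage 3: U2 = 327; d = -3; -3*(-3)^3 - 2*(-3)^2 - 5*(-3)^1 - 7 = (81) + (-18) + (15) + (-7) = 71; answer 71
Stage 4: U3 = 71; w = 4; total draws C(9,4) = 126; favorable C(5,2)*C(4,2) = 60; P = 10/21; answer 10/21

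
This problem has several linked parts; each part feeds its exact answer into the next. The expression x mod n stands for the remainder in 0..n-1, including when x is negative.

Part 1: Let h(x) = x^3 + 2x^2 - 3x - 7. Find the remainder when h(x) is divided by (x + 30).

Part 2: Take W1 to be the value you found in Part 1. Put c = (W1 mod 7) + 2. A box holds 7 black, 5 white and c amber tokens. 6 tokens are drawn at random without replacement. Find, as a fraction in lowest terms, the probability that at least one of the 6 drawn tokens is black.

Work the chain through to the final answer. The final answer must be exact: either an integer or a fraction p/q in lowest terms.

Part 1: remainder = value at the root: 1*(-30)^3 + 2*(-30)^2 - 3*(-30)^1 - 7 = (-27000) + (1800) + (90) + (-7) = -25117; answer -25117
Part 2: W1 = -25117; c = 8; total draws C(20,6) = 38760; complement C(13,6) = 1716; favorable 38760 - 1716 = 37044; P = 3087/3230; answer 3087/3230

3087/3230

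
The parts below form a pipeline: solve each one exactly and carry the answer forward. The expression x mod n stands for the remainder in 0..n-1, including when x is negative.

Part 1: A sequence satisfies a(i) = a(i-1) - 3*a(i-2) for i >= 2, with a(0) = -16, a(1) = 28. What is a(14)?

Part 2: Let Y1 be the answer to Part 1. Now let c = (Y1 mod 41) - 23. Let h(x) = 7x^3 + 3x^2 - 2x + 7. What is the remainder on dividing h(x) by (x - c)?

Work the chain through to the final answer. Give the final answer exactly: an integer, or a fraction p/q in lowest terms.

Part 1: a(2) = 1*(28) - 3*(-16) = 76; iterating: a(2)=76, a(3)=-8, a(4)=-236, a(5)=-212, a(6)=496, a(7)=1132, a(8)=-356, a(9)=-3752, a(10)=-2684, a(11)=8572, a(12)=16624, a(13)=-9092, a(14)=-58964; answer -58964
Part 2: Y1 = -58964; c = 12; remainder = value at the root: 7*(12)^3 + 3*(12)^2 - 2*(12)^1 + 7 = (12096) + (432) + (-24) + (7) = 12511; answer 12511

12511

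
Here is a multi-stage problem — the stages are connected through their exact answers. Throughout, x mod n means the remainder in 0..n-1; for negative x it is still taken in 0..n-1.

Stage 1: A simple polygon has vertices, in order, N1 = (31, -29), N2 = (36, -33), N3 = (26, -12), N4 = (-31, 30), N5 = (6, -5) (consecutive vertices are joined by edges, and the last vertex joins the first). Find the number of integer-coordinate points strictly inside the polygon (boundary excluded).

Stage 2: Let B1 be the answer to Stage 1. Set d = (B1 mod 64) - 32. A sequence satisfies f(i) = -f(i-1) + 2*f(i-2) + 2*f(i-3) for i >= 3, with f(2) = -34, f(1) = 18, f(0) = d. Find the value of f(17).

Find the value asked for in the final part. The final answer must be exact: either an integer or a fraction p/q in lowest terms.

6648

Stage 1: cross terms: (31*-33 - 36*-29)=21, (36*-12 - 26*-33)=426, (26*30 - -31*-12)=408, (-31*-5 - 6*30)=-25, (6*-29 - 31*-5)=-19; twice the area = |811| = 811; area = 811/2; boundary points = 1 + 1 + 3 + 1 + 1 = 7; strictly interior points = area - boundary/2 + 1 = 403; answer 403
Stage 2: B1 = 403; d = -13; f(3) = -1*(-34) + 2*(18) + 2*(-13) = 44; iterating: f(3)=44, f(4)=-76, f(5)=96, f(6)=-160, f(7)=200, f(8)=-328, f(9)=408, f(10)=-664, f(11)=824, f(12)=-1336, f(13)=1656, f(14)=-2680, f(15)=3320, f(16)=-5368, f(17)=6648; answer 6648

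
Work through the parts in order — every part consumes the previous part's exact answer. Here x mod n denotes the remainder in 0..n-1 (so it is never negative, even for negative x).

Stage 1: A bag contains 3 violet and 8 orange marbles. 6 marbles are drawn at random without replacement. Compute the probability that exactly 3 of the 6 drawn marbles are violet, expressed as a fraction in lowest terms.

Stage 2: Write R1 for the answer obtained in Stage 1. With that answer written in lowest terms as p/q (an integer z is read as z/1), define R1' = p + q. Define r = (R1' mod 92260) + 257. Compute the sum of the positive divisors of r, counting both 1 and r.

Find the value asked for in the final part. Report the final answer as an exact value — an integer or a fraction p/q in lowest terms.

684

Stage 1: total draws C(11,6) = 462; favorable C(3,3)*C(8,3) = 56; P = 4/33; answer 4/33
Stage 2: R1 = 4/33; threaded value p + q = 37; r = 294; 294 = 2 * 3 * 7^2; sigma = (1 + 2) * (1 + 3) * (1 + 7 + 49) = 3 * 4 * 57 = 684; answer 684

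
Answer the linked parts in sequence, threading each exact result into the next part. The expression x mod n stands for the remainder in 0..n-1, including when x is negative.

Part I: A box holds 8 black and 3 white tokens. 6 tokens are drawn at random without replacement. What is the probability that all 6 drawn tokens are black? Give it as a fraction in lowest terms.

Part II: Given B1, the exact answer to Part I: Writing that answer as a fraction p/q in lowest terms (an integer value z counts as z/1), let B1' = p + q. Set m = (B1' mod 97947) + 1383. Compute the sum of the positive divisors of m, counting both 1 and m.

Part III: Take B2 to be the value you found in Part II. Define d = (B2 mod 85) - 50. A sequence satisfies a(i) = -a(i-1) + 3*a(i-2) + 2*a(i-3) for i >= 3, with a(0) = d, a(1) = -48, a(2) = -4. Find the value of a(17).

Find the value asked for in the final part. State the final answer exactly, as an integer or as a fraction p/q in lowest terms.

-2414868

Part I: total draws C(11,6) = 462; favorable C(8,6) = 28; P = 2/33; answer 2/33
Part II: B1 = 2/33; threaded value p + q = 35; m = 1418; 1418 = 2 * 709; sigma = (1 + 2) * (1 + 709) = 3 * 710 = 2130; answer 2130
Part III: B2 = 2130; d = -45; a(3) = -1*(-4) + 3*(-48) + 2*(-45) = -230; iterating: a(3)=-230, a(4)=122, a(5)=-820, a(6)=726, a(7)=-2942, a(8)=3480, a(9)=-10854, a(10)=15410, a(11)=-41012, a(12)=65534, a(13)=-157750, a(14)=272328, a(15)=-614510, a(16)=1115994, a(17)=-2414868; answer -2414868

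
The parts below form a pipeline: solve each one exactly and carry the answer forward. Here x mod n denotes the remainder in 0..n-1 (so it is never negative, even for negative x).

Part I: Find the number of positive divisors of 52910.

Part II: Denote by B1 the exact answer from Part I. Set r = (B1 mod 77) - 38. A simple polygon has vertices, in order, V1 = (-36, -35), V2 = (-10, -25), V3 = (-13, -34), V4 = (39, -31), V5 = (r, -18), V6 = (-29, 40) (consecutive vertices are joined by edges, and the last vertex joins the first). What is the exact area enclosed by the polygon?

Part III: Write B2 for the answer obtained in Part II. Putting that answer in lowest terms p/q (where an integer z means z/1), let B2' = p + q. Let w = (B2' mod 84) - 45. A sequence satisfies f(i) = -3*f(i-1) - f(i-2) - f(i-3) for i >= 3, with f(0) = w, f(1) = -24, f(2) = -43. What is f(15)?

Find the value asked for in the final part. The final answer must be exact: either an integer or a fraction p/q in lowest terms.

21617459

Part I: 52910 = 2 * 5 * 11 * 13 * 37; number of divisors = (1+1) * (1+1) * (1+1) * (1+1) * (1+1) = 32; answer 32
Part II: B1 = 32; r = -6; cross terms: (-36*-25 - -10*-35)=550, (-10*-34 - -13*-25)=15, (-13*-31 - 39*-34)=1729, (39*-18 - -6*-31)=-888, (-6*40 - -29*-18)=-762, (-29*-35 - -36*40)=2455; twice the area = |3099| = 3099; area = 3099/2; answer 3099/2
Part III: B2 = 3099/2; threaded value p + q = 3101; w = 32; f(3) = -3*(-43) - 1*(-24) - 1*(32) = 121; iterating: f(3)=121, f(4)=-296, f(5)=810, f(6)=-2255, f(7)=6251, f(8)=-17308, f(9)=47928, f(10)=-132727, f(11)=367561, f(12)=-1017884, f(13)=2818818, f(14)=-7806131, f(15)=21617459; answer 21617459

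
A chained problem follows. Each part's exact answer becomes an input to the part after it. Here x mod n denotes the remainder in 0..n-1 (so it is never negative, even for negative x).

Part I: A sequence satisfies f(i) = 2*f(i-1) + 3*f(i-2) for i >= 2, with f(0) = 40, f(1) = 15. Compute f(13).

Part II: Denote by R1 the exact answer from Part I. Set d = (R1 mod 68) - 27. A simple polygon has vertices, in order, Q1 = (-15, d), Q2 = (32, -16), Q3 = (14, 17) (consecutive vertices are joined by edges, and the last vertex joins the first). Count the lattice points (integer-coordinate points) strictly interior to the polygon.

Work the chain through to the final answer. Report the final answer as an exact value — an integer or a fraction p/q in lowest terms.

810

Part I: f(2) = 2*(15) + 3*(40) = 150; iterating: f(2)=150, f(3)=345, f(4)=1140, f(5)=3315, f(6)=10050, f(7)=30045, f(8)=90240, f(9)=270615, f(10)=811950, f(11)=2435745, f(12)=7307340, f(13)=21921915; answer 21921915
Part II: R1 = 21921915; d = -20; cross terms: (-15*-16 - 32*-20)=880, (32*17 - 14*-16)=768, (14*-20 - -15*17)=-25; twice the area = |1623| = 1623; area = 1623/2; boundary points = 1 + 3 + 1 = 5; strictly interior points = area - boundary/2 + 1 = 810; answer 810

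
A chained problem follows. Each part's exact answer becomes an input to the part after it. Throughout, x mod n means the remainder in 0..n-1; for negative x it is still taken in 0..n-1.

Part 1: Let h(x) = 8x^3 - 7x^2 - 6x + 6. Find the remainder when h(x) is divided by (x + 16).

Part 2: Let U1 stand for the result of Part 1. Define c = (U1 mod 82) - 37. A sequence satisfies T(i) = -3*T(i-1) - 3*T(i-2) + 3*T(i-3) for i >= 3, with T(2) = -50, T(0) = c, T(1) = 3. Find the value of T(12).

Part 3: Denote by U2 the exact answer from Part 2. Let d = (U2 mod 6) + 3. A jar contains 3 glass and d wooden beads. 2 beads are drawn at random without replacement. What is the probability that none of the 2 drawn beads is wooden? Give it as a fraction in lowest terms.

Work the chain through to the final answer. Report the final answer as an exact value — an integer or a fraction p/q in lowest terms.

Part 1: remainder = value at the root: 8*(-16)^3 - 7*(-16)^2 - 6*(-16)^1 + 6 = (-32768) + (-1792) + (96) + (6) = -34458; answer -34458
Part 2: U1 = -34458; c = 27; T(3) = -3*(-50) - 3*(3) + 3*(27) = 222; iterating: T(3)=222, T(4)=-507, T(5)=705, T(6)=72, T(7)=-3852, T(8)=13455, T(9)=-28593, T(10)=33858, T(11)=24570, T(12)=-261063; answer -261063
Part 3: U2 = -261063; d = 6; total draws C(9,2) = 36; favorable C(3,2) = 3; P = 1/12; answer 1/12

1/12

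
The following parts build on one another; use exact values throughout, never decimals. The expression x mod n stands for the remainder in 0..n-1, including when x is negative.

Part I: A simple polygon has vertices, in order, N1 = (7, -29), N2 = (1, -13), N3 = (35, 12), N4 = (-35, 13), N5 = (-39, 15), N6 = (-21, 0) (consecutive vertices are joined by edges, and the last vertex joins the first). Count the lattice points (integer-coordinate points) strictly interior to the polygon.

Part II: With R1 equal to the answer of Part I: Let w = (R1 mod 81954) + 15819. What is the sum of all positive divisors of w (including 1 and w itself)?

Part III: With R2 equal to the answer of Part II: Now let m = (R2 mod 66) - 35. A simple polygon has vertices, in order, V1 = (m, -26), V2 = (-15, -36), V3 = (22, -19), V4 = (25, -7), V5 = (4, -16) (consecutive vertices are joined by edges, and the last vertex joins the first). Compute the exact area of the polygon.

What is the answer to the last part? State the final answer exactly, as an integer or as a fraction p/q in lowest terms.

496

Part I: cross terms: (7*-13 - 1*-29)=-62, (1*12 - 35*-13)=467, (35*13 - -35*12)=875, (-35*15 - -39*13)=-18, (-39*0 - -21*15)=315, (-21*-29 - 7*0)=609; twice the area = |2186| = 2186; area = 1093; boundary points = 2 + 1 + 1 + 2 + 3 + 1 = 10; strictly interior points = area - boundary/2 + 1 = 1089; answer 1089
Part II: R1 = 1089; w = 16908; 16908 = 2^2 * 3 * 1409; sigma = (1 + 2 + 4) * (1 + 3) * (1 + 1409) = 7 * 4 * 1410 = 39480; answer 39480
Part III: R2 = 39480; m = -23; cross terms: (-23*-36 - -15*-26)=438, (-15*-19 - 22*-36)=1077, (22*-7 - 25*-19)=321, (25*-16 - 4*-7)=-372, (4*-26 - -23*-16)=-472; twice the area = |992| = 992; area = 496; answer 496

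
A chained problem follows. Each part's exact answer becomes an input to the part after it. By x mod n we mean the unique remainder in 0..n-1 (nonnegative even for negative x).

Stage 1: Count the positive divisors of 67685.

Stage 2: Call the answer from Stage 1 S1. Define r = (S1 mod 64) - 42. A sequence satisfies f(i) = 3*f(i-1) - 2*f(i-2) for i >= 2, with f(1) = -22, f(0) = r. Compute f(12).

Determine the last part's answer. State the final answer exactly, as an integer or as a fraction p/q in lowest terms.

Stage 1: 67685 = 5 * 13537; number of divisors = (1+1) * (1+1) = 4; answer 4
Stage 2: S1 = 4; r = -38; f(2) = 3*(-22) - 2*(-38) = 10; iterating: f(2)=10, f(3)=74, f(4)=202, f(5)=458, f(6)=970, f(7)=1994, f(8)=4042, f(9)=8138, f(10)=16330, f(11)=32714, f(12)=65482; answer 65482

65482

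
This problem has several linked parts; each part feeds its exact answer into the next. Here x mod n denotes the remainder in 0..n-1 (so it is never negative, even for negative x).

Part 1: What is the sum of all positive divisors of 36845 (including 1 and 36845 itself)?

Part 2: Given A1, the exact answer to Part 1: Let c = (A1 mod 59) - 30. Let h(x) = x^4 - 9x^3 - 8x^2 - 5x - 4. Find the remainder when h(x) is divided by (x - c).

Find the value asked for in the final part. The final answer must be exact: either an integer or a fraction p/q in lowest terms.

3

Part 1: 36845 = 5 * 7369; sigma = (1 + 5) * (1 + 7369) = 6 * 7370 = 44220; answer 44220
Part 2: A1 = 44220; c = -1; remainder = value at the root: 1*(-1)^4 - 9*(-1)^3 - 8*(-1)^2 - 5*(-1)^1 - 4 = (1) + (9) + (-8) + (5) + (-4) = 3; answer 3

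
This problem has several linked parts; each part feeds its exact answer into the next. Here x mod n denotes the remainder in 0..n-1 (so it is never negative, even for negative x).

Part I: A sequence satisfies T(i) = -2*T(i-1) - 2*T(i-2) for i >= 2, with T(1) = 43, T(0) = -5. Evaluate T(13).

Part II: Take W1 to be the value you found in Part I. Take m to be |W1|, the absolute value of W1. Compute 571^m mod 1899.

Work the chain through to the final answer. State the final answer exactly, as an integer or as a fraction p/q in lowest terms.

895

Part I: T(2) = -2*(43) - 2*(-5) = -76; iterating: T(2)=-76, T(3)=66, T(4)=20, T(5)=-172, T(6)=304, T(7)=-264, T(8)=-80, T(9)=688, T(10)=-1216, T(11)=1056, T(12)=320, T(13)=-2752; answer -2752
Part II: W1 = -2752; m = 2752; squarings mod 1899: 571^1=571, 571^2=1312, 571^4=850, 571^8=880, 571^16=1507, 571^32=1744, 571^64=1237, 571^128=1474, 571^256=220, 571^512=925, 571^1024=1075, 571^2048=1033; 571^2752 = 571^64 * 571^128 * 571^512 * 571^2048 = 895 (mod 1899); answer 895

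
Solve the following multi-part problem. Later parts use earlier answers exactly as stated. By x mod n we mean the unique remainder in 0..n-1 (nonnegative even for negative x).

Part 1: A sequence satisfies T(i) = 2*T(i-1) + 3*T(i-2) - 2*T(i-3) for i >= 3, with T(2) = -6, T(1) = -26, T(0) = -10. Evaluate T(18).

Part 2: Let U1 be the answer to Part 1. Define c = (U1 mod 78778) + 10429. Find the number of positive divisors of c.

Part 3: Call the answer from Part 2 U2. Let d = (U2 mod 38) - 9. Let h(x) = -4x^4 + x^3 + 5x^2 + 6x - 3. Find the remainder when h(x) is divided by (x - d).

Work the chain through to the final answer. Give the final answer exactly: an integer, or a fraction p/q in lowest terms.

-9

Part 1: T(3) = 2*(-6) + 3*(-26) - 2*(-10) = -70; iterating: T(3)=-70, T(4)=-106, T(5)=-410, T(6)=-998, T(7)=-3014, T(8)=-8202, T(9)=-23450, T(10)=-65478, T(11)=-184902, T(12)=-519338, T(13)=-1462426, T(14)=-4113062, T(15)=-11574726, T(16)=-32563786, T(17)=-91625626, T(18)=-257793158; answer -257793158
Part 2: U1 = -257793158; c = 57665; 57665 = 5 * 19 * 607; number of divisors = (1+1) * (1+1) * (1+1) = 8; answer 8
Part 3: U2 = 8; d = -1; remainder = value at the root: -4*(-1)^4 + 1*(-1)^3 + 5*(-1)^2 + 6*(-1)^1 - 3 = (-4) + (-1) + (5) + (-6) + (-3) = -9; answer -9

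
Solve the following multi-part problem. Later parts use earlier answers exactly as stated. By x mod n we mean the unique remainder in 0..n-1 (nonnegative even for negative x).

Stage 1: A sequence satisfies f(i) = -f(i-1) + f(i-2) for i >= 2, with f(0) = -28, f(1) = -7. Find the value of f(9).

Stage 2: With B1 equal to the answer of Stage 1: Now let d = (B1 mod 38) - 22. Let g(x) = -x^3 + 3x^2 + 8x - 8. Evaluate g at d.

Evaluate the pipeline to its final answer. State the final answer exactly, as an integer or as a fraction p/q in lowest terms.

3212

Stage 1: f(2) = -1*(-7) + 1*(-28) = -21; iterating: f(2)=-21, f(3)=14, f(4)=-35, f(5)=49, f(6)=-84, f(7)=133, f(8)=-217, f(9)=350; answer 350
Stage 2: B1 = 350; d = -14; -1*(-14)^3 + 3*(-14)^2 + 8*(-14)^1 - 8 = (2744) + (588) + (-112) + (-8) = 3212; answer 3212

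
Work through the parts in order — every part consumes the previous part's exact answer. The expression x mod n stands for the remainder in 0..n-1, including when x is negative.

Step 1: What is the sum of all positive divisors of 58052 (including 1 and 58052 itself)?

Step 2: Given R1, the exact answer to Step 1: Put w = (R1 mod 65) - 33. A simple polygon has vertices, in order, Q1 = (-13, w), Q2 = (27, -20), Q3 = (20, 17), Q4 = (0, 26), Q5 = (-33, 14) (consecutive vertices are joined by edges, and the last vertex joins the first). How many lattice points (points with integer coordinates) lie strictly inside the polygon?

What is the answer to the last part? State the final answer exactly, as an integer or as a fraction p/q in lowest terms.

Step 1: 58052 = 2^2 * 23 * 631; sigma = (1 + 2 + 4) * (1 + 23) * (1 + 631) = 7 * 24 * 632 = 106176; answer 106176
Step 2: R1 = 106176; w = -2; cross terms: (-13*-20 - 27*-2)=314, (27*17 - 20*-20)=859, (20*26 - 0*17)=520, (0*14 - -33*26)=858, (-33*-2 - -13*14)=248; twice the area = |2799| = 2799; area = 2799/2; boundary points = 2 + 1 + 1 + 3 + 4 = 11; strictly interior points = area - boundary/2 + 1 = 1395; answer 1395

1395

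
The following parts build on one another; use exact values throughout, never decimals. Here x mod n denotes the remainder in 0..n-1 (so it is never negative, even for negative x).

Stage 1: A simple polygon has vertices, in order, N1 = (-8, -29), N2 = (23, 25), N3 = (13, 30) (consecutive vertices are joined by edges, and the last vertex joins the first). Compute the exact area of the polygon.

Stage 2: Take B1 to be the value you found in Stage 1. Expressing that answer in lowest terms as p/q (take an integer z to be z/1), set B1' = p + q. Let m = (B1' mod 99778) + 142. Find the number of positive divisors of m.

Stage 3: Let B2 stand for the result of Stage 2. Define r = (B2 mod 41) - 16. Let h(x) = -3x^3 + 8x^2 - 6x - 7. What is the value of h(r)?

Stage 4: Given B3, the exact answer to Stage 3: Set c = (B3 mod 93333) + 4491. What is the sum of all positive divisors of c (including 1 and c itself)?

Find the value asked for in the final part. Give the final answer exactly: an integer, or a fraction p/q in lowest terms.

28350

Stage 1: cross terms: (-8*25 - 23*-29)=467, (23*30 - 13*25)=365, (13*-29 - -8*30)=-137; twice the area = |695| = 695; area = 695/2; answer 695/2
Stage 2: B1 = 695/2; threaded value p + q = 697; m = 839; 839 is prime, so its only divisors are 1 and 839; count = 2; answer 2
Stage 3: B2 = 2; r = -14; -3*(-14)^3 + 8*(-14)^2 - 6*(-14)^1 - 7 = (8232) + (1568) + (84) + (-7) = 9877; answer 9877
Stage 4: B3 = 9877; c = 14368; 14368 = 2^5 * 449; sigma = (1 + 2 + 4 + 8 + 16 + 32) * (1 + 449) = 63 * 450 = 28350; answer 28350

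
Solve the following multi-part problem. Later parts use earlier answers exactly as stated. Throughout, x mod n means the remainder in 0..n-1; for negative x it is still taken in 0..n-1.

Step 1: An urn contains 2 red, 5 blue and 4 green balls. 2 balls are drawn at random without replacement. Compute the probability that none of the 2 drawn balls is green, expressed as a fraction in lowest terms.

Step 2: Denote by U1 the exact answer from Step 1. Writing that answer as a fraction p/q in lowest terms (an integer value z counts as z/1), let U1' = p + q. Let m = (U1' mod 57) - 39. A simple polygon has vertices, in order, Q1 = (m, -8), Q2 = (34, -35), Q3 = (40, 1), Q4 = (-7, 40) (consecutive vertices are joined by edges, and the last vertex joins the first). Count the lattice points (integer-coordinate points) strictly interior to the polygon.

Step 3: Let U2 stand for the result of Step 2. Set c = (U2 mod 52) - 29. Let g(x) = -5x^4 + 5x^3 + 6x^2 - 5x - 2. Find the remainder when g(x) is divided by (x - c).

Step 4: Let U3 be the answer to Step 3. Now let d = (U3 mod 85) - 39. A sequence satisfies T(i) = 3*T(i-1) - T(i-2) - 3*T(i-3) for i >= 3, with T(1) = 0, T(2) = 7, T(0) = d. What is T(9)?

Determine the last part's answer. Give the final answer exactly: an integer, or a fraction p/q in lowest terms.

1872

Step 1: total draws C(11,2) = 55; favorable C(7,2) = 21; P = 21/55; answer 21/55
Step 2: U1 = 21/55; threaded value p + q = 76; m = -20; cross terms: (-20*-35 - 34*-8)=972, (34*1 - 40*-35)=1434, (40*40 - -7*1)=1607, (-7*-8 - -20*40)=856; twice the area = |4869| = 4869; area = 4869/2; boundary points = 27 + 6 + 1 + 1 = 35; strictly interior points = area - boundary/2 + 1 = 2418; answer 2418
Step 3: U2 = 2418; c = -3; remainder = value at the root: -5*(-3)^4 + 5*(-3)^3 + 6*(-3)^2 - 5*(-3)^1 - 2 = (-405) + (-135) + (54) + (15) + (-2) = -473; answer -473
Step 4: U3 = -473; d = -2; T(3) = 3*(7) - 1*(0) - 3*(-2) = 27; iterating: T(3)=27, T(4)=74, T(5)=174, T(6)=367, T(7)=705, T(8)=1226, T(9)=1872; answer 1872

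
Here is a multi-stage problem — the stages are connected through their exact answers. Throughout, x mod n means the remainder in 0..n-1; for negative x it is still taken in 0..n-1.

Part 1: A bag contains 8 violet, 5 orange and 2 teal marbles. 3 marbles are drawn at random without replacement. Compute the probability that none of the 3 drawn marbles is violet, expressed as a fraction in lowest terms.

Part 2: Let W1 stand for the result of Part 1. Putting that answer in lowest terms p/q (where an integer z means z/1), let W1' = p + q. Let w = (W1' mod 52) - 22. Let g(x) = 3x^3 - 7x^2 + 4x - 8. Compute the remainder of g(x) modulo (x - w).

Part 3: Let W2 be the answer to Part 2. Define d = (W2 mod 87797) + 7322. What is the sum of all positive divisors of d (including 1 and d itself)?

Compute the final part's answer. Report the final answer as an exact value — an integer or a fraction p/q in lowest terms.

Part 1: total draws C(15,3) = 455; favorable C(7,3) = 35; P = 1/13; answer 1/13
Part 2: W1 = 1/13; threaded value p + q = 14; w = -8; remainder = value at the root: 3*(-8)^3 - 7*(-8)^2 + 4*(-8)^1 - 8 = (-1536) + (-448) + (-32) + (-8) = -2024; answer -2024
Part 3: W2 = -2024; d = 93095; 93095 = 5 * 43 * 433; sigma = (1 + 5) * (1 + 43) * (1 + 433) = 6 * 44 * 434 = 114576; answer 114576

114576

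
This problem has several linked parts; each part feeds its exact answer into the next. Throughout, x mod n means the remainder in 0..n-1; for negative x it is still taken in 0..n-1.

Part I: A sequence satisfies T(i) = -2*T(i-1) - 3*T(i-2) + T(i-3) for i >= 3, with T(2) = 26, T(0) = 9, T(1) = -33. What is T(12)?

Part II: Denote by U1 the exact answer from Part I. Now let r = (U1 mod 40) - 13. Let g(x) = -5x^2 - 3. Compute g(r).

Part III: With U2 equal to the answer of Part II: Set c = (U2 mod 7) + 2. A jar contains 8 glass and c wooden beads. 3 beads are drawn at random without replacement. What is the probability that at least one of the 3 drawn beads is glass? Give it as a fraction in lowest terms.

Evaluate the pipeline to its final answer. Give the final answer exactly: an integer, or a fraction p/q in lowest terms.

9/10

Part I: T(3) = -2*(26) - 3*(-33) + 1*(9) = 56; iterating: T(3)=56, T(4)=-223, T(5)=304, T(6)=117, T(7)=-1369, T(8)=2691, T(9)=-1158, T(10)=-7126, T(11)=20417, T(12)=-20614; answer -20614
Part II: U1 = -20614; r = 13; -5*(13)^2 - 3 = (-845) + (-3) = -848; answer -848
Part III: U2 = -848; c = 8; total draws C(16,3) = 560; complement C(8,3) = 56; favorable 560 - 56 = 504; P = 9/10; answer 9/10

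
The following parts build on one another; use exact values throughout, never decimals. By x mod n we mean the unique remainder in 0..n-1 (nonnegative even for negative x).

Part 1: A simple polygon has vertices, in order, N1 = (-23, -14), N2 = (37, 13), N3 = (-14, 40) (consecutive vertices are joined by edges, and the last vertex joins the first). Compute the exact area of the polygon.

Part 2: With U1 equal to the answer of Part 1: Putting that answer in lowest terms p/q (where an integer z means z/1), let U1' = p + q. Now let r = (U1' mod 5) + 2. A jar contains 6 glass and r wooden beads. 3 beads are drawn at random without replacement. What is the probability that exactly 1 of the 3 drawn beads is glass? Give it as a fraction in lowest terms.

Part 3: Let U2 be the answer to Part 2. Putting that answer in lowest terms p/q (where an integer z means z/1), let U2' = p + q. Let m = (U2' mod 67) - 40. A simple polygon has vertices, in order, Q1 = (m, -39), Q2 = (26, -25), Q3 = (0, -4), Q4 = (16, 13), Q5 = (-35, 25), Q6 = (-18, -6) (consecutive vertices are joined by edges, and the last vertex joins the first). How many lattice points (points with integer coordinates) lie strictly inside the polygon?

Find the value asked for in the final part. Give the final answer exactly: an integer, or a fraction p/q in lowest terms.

1674

Part 1: cross terms: (-23*13 - 37*-14)=219, (37*40 - -14*13)=1662, (-14*-14 - -23*40)=1116; twice the area = |2997| = 2997; area = 2997/2; answer 2997/2
Part 2: U1 = 2997/2; threaded value p + q = 2999; r = 6; total draws C(12,3) = 220; favorable C(6,1)*C(6,2) = 90; P = 9/22; answer 9/22
Part 3: U2 = 9/22; threaded value p + q = 31; m = -9; cross terms: (-9*-25 - 26*-39)=1239, (26*-4 - 0*-25)=-104, (0*13 - 16*-4)=64, (16*25 - -35*13)=855, (-35*-6 - -18*25)=660, (-18*-39 - -9*-6)=648; twice the area = |3362| = 3362; area = 1681; boundary points = 7 + 1 + 1 + 3 + 1 + 3 = 16; strictly interior points = area - boundary/2 + 1 = 1674; answer 1674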